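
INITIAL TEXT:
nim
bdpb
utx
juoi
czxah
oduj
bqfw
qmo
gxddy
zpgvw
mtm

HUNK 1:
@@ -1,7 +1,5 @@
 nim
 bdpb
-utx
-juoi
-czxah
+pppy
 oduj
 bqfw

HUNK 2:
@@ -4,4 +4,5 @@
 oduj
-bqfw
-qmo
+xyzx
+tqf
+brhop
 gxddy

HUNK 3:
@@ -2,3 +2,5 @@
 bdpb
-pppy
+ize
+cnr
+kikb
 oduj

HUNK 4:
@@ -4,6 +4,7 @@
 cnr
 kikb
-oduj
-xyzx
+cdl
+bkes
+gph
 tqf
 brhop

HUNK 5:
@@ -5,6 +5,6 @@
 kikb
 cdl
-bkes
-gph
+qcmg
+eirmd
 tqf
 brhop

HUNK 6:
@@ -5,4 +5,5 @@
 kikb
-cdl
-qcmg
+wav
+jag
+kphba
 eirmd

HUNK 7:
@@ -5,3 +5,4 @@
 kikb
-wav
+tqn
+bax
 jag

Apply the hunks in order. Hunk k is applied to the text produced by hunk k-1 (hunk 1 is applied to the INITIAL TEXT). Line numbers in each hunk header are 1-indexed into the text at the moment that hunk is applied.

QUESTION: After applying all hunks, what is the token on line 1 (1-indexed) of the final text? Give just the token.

Answer: nim

Derivation:
Hunk 1: at line 1 remove [utx,juoi,czxah] add [pppy] -> 9 lines: nim bdpb pppy oduj bqfw qmo gxddy zpgvw mtm
Hunk 2: at line 4 remove [bqfw,qmo] add [xyzx,tqf,brhop] -> 10 lines: nim bdpb pppy oduj xyzx tqf brhop gxddy zpgvw mtm
Hunk 3: at line 2 remove [pppy] add [ize,cnr,kikb] -> 12 lines: nim bdpb ize cnr kikb oduj xyzx tqf brhop gxddy zpgvw mtm
Hunk 4: at line 4 remove [oduj,xyzx] add [cdl,bkes,gph] -> 13 lines: nim bdpb ize cnr kikb cdl bkes gph tqf brhop gxddy zpgvw mtm
Hunk 5: at line 5 remove [bkes,gph] add [qcmg,eirmd] -> 13 lines: nim bdpb ize cnr kikb cdl qcmg eirmd tqf brhop gxddy zpgvw mtm
Hunk 6: at line 5 remove [cdl,qcmg] add [wav,jag,kphba] -> 14 lines: nim bdpb ize cnr kikb wav jag kphba eirmd tqf brhop gxddy zpgvw mtm
Hunk 7: at line 5 remove [wav] add [tqn,bax] -> 15 lines: nim bdpb ize cnr kikb tqn bax jag kphba eirmd tqf brhop gxddy zpgvw mtm
Final line 1: nim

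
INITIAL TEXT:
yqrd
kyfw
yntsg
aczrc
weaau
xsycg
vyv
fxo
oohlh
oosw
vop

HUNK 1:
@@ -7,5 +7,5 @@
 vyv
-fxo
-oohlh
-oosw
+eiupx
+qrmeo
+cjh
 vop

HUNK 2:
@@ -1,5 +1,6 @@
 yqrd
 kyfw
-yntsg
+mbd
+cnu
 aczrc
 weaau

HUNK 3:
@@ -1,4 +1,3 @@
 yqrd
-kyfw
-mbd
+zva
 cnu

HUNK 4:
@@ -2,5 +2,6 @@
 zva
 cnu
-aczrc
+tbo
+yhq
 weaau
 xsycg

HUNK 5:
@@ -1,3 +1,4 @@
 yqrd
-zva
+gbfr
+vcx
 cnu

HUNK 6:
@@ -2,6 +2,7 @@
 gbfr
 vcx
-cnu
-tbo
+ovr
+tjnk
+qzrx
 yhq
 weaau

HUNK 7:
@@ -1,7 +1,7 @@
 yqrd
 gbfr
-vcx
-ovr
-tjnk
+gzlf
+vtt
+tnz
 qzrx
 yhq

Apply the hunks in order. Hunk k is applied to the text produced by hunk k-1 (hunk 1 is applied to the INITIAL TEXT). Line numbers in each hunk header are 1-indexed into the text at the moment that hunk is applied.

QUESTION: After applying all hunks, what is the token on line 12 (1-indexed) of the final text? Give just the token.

Answer: qrmeo

Derivation:
Hunk 1: at line 7 remove [fxo,oohlh,oosw] add [eiupx,qrmeo,cjh] -> 11 lines: yqrd kyfw yntsg aczrc weaau xsycg vyv eiupx qrmeo cjh vop
Hunk 2: at line 1 remove [yntsg] add [mbd,cnu] -> 12 lines: yqrd kyfw mbd cnu aczrc weaau xsycg vyv eiupx qrmeo cjh vop
Hunk 3: at line 1 remove [kyfw,mbd] add [zva] -> 11 lines: yqrd zva cnu aczrc weaau xsycg vyv eiupx qrmeo cjh vop
Hunk 4: at line 2 remove [aczrc] add [tbo,yhq] -> 12 lines: yqrd zva cnu tbo yhq weaau xsycg vyv eiupx qrmeo cjh vop
Hunk 5: at line 1 remove [zva] add [gbfr,vcx] -> 13 lines: yqrd gbfr vcx cnu tbo yhq weaau xsycg vyv eiupx qrmeo cjh vop
Hunk 6: at line 2 remove [cnu,tbo] add [ovr,tjnk,qzrx] -> 14 lines: yqrd gbfr vcx ovr tjnk qzrx yhq weaau xsycg vyv eiupx qrmeo cjh vop
Hunk 7: at line 1 remove [vcx,ovr,tjnk] add [gzlf,vtt,tnz] -> 14 lines: yqrd gbfr gzlf vtt tnz qzrx yhq weaau xsycg vyv eiupx qrmeo cjh vop
Final line 12: qrmeo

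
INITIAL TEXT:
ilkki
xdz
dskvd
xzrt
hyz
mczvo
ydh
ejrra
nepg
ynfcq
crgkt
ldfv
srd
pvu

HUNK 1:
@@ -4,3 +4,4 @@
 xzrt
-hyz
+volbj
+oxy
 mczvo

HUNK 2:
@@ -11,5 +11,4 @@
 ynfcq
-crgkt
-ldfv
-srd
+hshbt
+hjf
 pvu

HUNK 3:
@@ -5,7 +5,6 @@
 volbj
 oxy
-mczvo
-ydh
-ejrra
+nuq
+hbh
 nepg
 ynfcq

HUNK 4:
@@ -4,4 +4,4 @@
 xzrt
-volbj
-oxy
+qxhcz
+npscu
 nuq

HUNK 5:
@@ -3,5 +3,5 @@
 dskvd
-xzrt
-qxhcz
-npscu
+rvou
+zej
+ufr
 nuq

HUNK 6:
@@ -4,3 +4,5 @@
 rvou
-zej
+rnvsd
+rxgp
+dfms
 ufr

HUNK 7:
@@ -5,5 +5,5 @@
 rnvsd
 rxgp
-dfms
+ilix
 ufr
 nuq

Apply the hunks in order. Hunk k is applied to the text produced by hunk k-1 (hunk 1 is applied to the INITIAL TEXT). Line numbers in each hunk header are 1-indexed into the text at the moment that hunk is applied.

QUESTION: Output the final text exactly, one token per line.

Hunk 1: at line 4 remove [hyz] add [volbj,oxy] -> 15 lines: ilkki xdz dskvd xzrt volbj oxy mczvo ydh ejrra nepg ynfcq crgkt ldfv srd pvu
Hunk 2: at line 11 remove [crgkt,ldfv,srd] add [hshbt,hjf] -> 14 lines: ilkki xdz dskvd xzrt volbj oxy mczvo ydh ejrra nepg ynfcq hshbt hjf pvu
Hunk 3: at line 5 remove [mczvo,ydh,ejrra] add [nuq,hbh] -> 13 lines: ilkki xdz dskvd xzrt volbj oxy nuq hbh nepg ynfcq hshbt hjf pvu
Hunk 4: at line 4 remove [volbj,oxy] add [qxhcz,npscu] -> 13 lines: ilkki xdz dskvd xzrt qxhcz npscu nuq hbh nepg ynfcq hshbt hjf pvu
Hunk 5: at line 3 remove [xzrt,qxhcz,npscu] add [rvou,zej,ufr] -> 13 lines: ilkki xdz dskvd rvou zej ufr nuq hbh nepg ynfcq hshbt hjf pvu
Hunk 6: at line 4 remove [zej] add [rnvsd,rxgp,dfms] -> 15 lines: ilkki xdz dskvd rvou rnvsd rxgp dfms ufr nuq hbh nepg ynfcq hshbt hjf pvu
Hunk 7: at line 5 remove [dfms] add [ilix] -> 15 lines: ilkki xdz dskvd rvou rnvsd rxgp ilix ufr nuq hbh nepg ynfcq hshbt hjf pvu

Answer: ilkki
xdz
dskvd
rvou
rnvsd
rxgp
ilix
ufr
nuq
hbh
nepg
ynfcq
hshbt
hjf
pvu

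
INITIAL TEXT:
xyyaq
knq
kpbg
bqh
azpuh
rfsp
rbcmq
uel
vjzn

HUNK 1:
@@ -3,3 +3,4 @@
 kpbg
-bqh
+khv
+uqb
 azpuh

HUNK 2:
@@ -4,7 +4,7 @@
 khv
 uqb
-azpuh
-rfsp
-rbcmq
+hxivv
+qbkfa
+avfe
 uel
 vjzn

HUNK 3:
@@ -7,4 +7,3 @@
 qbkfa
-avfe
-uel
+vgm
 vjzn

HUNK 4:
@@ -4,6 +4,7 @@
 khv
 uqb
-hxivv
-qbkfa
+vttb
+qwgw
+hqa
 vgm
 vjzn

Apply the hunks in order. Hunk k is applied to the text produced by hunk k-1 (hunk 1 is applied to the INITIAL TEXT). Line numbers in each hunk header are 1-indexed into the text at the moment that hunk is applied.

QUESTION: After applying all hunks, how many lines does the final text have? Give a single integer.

Answer: 10

Derivation:
Hunk 1: at line 3 remove [bqh] add [khv,uqb] -> 10 lines: xyyaq knq kpbg khv uqb azpuh rfsp rbcmq uel vjzn
Hunk 2: at line 4 remove [azpuh,rfsp,rbcmq] add [hxivv,qbkfa,avfe] -> 10 lines: xyyaq knq kpbg khv uqb hxivv qbkfa avfe uel vjzn
Hunk 3: at line 7 remove [avfe,uel] add [vgm] -> 9 lines: xyyaq knq kpbg khv uqb hxivv qbkfa vgm vjzn
Hunk 4: at line 4 remove [hxivv,qbkfa] add [vttb,qwgw,hqa] -> 10 lines: xyyaq knq kpbg khv uqb vttb qwgw hqa vgm vjzn
Final line count: 10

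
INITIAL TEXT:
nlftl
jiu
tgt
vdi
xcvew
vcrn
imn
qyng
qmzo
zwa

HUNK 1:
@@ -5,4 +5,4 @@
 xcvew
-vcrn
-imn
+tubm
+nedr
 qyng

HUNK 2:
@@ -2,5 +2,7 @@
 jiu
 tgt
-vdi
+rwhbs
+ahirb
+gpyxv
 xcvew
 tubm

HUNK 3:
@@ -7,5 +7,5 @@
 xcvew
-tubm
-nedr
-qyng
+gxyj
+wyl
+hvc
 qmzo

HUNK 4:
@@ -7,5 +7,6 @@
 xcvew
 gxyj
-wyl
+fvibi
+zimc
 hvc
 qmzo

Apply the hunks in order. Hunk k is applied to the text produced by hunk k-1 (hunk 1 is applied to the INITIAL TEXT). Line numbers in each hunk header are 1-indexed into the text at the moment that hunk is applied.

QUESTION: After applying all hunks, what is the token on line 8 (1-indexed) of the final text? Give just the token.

Hunk 1: at line 5 remove [vcrn,imn] add [tubm,nedr] -> 10 lines: nlftl jiu tgt vdi xcvew tubm nedr qyng qmzo zwa
Hunk 2: at line 2 remove [vdi] add [rwhbs,ahirb,gpyxv] -> 12 lines: nlftl jiu tgt rwhbs ahirb gpyxv xcvew tubm nedr qyng qmzo zwa
Hunk 3: at line 7 remove [tubm,nedr,qyng] add [gxyj,wyl,hvc] -> 12 lines: nlftl jiu tgt rwhbs ahirb gpyxv xcvew gxyj wyl hvc qmzo zwa
Hunk 4: at line 7 remove [wyl] add [fvibi,zimc] -> 13 lines: nlftl jiu tgt rwhbs ahirb gpyxv xcvew gxyj fvibi zimc hvc qmzo zwa
Final line 8: gxyj

Answer: gxyj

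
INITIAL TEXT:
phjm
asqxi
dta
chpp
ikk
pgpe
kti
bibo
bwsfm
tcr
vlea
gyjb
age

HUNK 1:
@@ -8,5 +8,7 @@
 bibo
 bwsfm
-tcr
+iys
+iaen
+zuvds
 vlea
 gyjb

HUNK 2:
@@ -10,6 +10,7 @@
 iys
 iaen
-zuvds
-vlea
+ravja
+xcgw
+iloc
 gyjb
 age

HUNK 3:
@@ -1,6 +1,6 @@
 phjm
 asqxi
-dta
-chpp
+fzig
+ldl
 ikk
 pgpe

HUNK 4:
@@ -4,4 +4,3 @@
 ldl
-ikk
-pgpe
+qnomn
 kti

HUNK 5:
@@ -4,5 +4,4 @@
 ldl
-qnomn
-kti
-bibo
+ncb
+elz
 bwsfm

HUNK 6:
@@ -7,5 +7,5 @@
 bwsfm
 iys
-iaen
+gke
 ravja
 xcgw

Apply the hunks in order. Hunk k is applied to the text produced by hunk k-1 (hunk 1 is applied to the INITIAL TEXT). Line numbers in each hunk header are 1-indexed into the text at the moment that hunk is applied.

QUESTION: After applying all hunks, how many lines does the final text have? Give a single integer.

Answer: 14

Derivation:
Hunk 1: at line 8 remove [tcr] add [iys,iaen,zuvds] -> 15 lines: phjm asqxi dta chpp ikk pgpe kti bibo bwsfm iys iaen zuvds vlea gyjb age
Hunk 2: at line 10 remove [zuvds,vlea] add [ravja,xcgw,iloc] -> 16 lines: phjm asqxi dta chpp ikk pgpe kti bibo bwsfm iys iaen ravja xcgw iloc gyjb age
Hunk 3: at line 1 remove [dta,chpp] add [fzig,ldl] -> 16 lines: phjm asqxi fzig ldl ikk pgpe kti bibo bwsfm iys iaen ravja xcgw iloc gyjb age
Hunk 4: at line 4 remove [ikk,pgpe] add [qnomn] -> 15 lines: phjm asqxi fzig ldl qnomn kti bibo bwsfm iys iaen ravja xcgw iloc gyjb age
Hunk 5: at line 4 remove [qnomn,kti,bibo] add [ncb,elz] -> 14 lines: phjm asqxi fzig ldl ncb elz bwsfm iys iaen ravja xcgw iloc gyjb age
Hunk 6: at line 7 remove [iaen] add [gke] -> 14 lines: phjm asqxi fzig ldl ncb elz bwsfm iys gke ravja xcgw iloc gyjb age
Final line count: 14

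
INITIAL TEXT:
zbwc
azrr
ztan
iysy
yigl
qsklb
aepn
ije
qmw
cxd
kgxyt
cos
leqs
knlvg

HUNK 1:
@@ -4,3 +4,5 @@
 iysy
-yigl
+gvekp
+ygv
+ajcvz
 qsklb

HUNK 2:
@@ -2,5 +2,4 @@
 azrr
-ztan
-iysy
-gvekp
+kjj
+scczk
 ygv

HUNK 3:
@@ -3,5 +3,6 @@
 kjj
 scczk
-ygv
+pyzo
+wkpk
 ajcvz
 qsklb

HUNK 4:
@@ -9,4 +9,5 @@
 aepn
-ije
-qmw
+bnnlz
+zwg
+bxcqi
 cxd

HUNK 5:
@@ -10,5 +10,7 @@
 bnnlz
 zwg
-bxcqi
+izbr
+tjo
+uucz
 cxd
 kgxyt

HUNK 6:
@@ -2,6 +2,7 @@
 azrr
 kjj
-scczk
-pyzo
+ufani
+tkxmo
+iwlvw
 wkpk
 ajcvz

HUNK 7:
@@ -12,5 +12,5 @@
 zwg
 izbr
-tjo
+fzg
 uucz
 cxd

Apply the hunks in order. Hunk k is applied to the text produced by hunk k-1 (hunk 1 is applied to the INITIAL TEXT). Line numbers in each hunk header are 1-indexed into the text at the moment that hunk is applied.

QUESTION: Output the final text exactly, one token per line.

Hunk 1: at line 4 remove [yigl] add [gvekp,ygv,ajcvz] -> 16 lines: zbwc azrr ztan iysy gvekp ygv ajcvz qsklb aepn ije qmw cxd kgxyt cos leqs knlvg
Hunk 2: at line 2 remove [ztan,iysy,gvekp] add [kjj,scczk] -> 15 lines: zbwc azrr kjj scczk ygv ajcvz qsklb aepn ije qmw cxd kgxyt cos leqs knlvg
Hunk 3: at line 3 remove [ygv] add [pyzo,wkpk] -> 16 lines: zbwc azrr kjj scczk pyzo wkpk ajcvz qsklb aepn ije qmw cxd kgxyt cos leqs knlvg
Hunk 4: at line 9 remove [ije,qmw] add [bnnlz,zwg,bxcqi] -> 17 lines: zbwc azrr kjj scczk pyzo wkpk ajcvz qsklb aepn bnnlz zwg bxcqi cxd kgxyt cos leqs knlvg
Hunk 5: at line 10 remove [bxcqi] add [izbr,tjo,uucz] -> 19 lines: zbwc azrr kjj scczk pyzo wkpk ajcvz qsklb aepn bnnlz zwg izbr tjo uucz cxd kgxyt cos leqs knlvg
Hunk 6: at line 2 remove [scczk,pyzo] add [ufani,tkxmo,iwlvw] -> 20 lines: zbwc azrr kjj ufani tkxmo iwlvw wkpk ajcvz qsklb aepn bnnlz zwg izbr tjo uucz cxd kgxyt cos leqs knlvg
Hunk 7: at line 12 remove [tjo] add [fzg] -> 20 lines: zbwc azrr kjj ufani tkxmo iwlvw wkpk ajcvz qsklb aepn bnnlz zwg izbr fzg uucz cxd kgxyt cos leqs knlvg

Answer: zbwc
azrr
kjj
ufani
tkxmo
iwlvw
wkpk
ajcvz
qsklb
aepn
bnnlz
zwg
izbr
fzg
uucz
cxd
kgxyt
cos
leqs
knlvg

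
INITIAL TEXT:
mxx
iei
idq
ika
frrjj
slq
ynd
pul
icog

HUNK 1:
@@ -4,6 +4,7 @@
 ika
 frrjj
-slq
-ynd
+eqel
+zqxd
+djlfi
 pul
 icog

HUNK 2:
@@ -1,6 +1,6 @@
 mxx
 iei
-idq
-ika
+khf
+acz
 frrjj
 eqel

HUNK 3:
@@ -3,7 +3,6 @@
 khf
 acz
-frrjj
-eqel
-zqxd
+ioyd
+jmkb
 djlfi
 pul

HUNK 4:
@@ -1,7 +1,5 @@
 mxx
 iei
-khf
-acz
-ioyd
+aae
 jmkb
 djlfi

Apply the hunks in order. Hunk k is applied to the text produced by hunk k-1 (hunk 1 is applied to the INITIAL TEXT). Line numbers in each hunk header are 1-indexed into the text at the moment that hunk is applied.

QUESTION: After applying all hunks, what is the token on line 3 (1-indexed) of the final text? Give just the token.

Answer: aae

Derivation:
Hunk 1: at line 4 remove [slq,ynd] add [eqel,zqxd,djlfi] -> 10 lines: mxx iei idq ika frrjj eqel zqxd djlfi pul icog
Hunk 2: at line 1 remove [idq,ika] add [khf,acz] -> 10 lines: mxx iei khf acz frrjj eqel zqxd djlfi pul icog
Hunk 3: at line 3 remove [frrjj,eqel,zqxd] add [ioyd,jmkb] -> 9 lines: mxx iei khf acz ioyd jmkb djlfi pul icog
Hunk 4: at line 1 remove [khf,acz,ioyd] add [aae] -> 7 lines: mxx iei aae jmkb djlfi pul icog
Final line 3: aae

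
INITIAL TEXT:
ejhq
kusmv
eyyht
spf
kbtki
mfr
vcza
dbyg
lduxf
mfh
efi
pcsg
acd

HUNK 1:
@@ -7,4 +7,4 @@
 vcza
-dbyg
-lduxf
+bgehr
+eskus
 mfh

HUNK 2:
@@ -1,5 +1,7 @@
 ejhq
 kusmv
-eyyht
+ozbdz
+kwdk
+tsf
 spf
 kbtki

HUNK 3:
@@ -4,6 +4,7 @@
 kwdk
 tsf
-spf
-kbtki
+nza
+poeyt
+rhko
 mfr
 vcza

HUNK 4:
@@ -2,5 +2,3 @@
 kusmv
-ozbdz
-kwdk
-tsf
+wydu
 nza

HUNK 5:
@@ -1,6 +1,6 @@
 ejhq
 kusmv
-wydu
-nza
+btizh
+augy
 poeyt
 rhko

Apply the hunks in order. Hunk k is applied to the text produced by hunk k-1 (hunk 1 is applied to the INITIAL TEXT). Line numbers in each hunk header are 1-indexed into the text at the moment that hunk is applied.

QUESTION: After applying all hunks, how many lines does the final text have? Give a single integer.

Answer: 14

Derivation:
Hunk 1: at line 7 remove [dbyg,lduxf] add [bgehr,eskus] -> 13 lines: ejhq kusmv eyyht spf kbtki mfr vcza bgehr eskus mfh efi pcsg acd
Hunk 2: at line 1 remove [eyyht] add [ozbdz,kwdk,tsf] -> 15 lines: ejhq kusmv ozbdz kwdk tsf spf kbtki mfr vcza bgehr eskus mfh efi pcsg acd
Hunk 3: at line 4 remove [spf,kbtki] add [nza,poeyt,rhko] -> 16 lines: ejhq kusmv ozbdz kwdk tsf nza poeyt rhko mfr vcza bgehr eskus mfh efi pcsg acd
Hunk 4: at line 2 remove [ozbdz,kwdk,tsf] add [wydu] -> 14 lines: ejhq kusmv wydu nza poeyt rhko mfr vcza bgehr eskus mfh efi pcsg acd
Hunk 5: at line 1 remove [wydu,nza] add [btizh,augy] -> 14 lines: ejhq kusmv btizh augy poeyt rhko mfr vcza bgehr eskus mfh efi pcsg acd
Final line count: 14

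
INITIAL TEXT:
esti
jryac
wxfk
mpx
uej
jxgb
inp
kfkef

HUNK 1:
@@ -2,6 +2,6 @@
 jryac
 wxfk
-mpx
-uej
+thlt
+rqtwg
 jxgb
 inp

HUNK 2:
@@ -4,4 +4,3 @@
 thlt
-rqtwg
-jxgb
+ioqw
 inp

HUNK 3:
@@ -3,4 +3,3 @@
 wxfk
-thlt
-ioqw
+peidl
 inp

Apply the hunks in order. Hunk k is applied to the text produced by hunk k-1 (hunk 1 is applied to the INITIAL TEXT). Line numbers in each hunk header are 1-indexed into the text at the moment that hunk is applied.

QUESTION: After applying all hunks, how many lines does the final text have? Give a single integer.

Hunk 1: at line 2 remove [mpx,uej] add [thlt,rqtwg] -> 8 lines: esti jryac wxfk thlt rqtwg jxgb inp kfkef
Hunk 2: at line 4 remove [rqtwg,jxgb] add [ioqw] -> 7 lines: esti jryac wxfk thlt ioqw inp kfkef
Hunk 3: at line 3 remove [thlt,ioqw] add [peidl] -> 6 lines: esti jryac wxfk peidl inp kfkef
Final line count: 6

Answer: 6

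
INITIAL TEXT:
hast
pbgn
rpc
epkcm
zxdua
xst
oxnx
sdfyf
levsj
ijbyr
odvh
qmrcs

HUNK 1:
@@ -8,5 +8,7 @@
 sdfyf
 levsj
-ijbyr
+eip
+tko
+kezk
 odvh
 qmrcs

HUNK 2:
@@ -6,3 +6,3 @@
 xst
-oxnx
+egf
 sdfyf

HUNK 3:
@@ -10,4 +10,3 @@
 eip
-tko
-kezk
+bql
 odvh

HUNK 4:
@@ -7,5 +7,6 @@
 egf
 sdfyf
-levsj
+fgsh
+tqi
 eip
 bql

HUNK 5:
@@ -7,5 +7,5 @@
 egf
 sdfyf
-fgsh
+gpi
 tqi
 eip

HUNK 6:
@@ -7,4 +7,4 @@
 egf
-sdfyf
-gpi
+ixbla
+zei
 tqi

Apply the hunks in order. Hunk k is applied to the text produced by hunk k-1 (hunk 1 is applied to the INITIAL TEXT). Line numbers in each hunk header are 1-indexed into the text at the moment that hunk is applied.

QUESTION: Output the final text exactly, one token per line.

Hunk 1: at line 8 remove [ijbyr] add [eip,tko,kezk] -> 14 lines: hast pbgn rpc epkcm zxdua xst oxnx sdfyf levsj eip tko kezk odvh qmrcs
Hunk 2: at line 6 remove [oxnx] add [egf] -> 14 lines: hast pbgn rpc epkcm zxdua xst egf sdfyf levsj eip tko kezk odvh qmrcs
Hunk 3: at line 10 remove [tko,kezk] add [bql] -> 13 lines: hast pbgn rpc epkcm zxdua xst egf sdfyf levsj eip bql odvh qmrcs
Hunk 4: at line 7 remove [levsj] add [fgsh,tqi] -> 14 lines: hast pbgn rpc epkcm zxdua xst egf sdfyf fgsh tqi eip bql odvh qmrcs
Hunk 5: at line 7 remove [fgsh] add [gpi] -> 14 lines: hast pbgn rpc epkcm zxdua xst egf sdfyf gpi tqi eip bql odvh qmrcs
Hunk 6: at line 7 remove [sdfyf,gpi] add [ixbla,zei] -> 14 lines: hast pbgn rpc epkcm zxdua xst egf ixbla zei tqi eip bql odvh qmrcs

Answer: hast
pbgn
rpc
epkcm
zxdua
xst
egf
ixbla
zei
tqi
eip
bql
odvh
qmrcs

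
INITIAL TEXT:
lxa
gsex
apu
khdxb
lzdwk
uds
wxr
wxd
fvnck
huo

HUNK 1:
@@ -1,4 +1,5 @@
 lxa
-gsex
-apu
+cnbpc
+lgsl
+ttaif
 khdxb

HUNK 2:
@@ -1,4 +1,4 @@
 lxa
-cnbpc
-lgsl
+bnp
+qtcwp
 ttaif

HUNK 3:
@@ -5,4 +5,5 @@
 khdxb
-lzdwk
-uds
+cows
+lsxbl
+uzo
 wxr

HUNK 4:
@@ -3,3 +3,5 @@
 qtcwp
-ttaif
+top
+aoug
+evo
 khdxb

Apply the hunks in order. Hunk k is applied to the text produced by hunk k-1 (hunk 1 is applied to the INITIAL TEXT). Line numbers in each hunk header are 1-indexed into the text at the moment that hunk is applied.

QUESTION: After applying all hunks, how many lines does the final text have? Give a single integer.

Answer: 14

Derivation:
Hunk 1: at line 1 remove [gsex,apu] add [cnbpc,lgsl,ttaif] -> 11 lines: lxa cnbpc lgsl ttaif khdxb lzdwk uds wxr wxd fvnck huo
Hunk 2: at line 1 remove [cnbpc,lgsl] add [bnp,qtcwp] -> 11 lines: lxa bnp qtcwp ttaif khdxb lzdwk uds wxr wxd fvnck huo
Hunk 3: at line 5 remove [lzdwk,uds] add [cows,lsxbl,uzo] -> 12 lines: lxa bnp qtcwp ttaif khdxb cows lsxbl uzo wxr wxd fvnck huo
Hunk 4: at line 3 remove [ttaif] add [top,aoug,evo] -> 14 lines: lxa bnp qtcwp top aoug evo khdxb cows lsxbl uzo wxr wxd fvnck huo
Final line count: 14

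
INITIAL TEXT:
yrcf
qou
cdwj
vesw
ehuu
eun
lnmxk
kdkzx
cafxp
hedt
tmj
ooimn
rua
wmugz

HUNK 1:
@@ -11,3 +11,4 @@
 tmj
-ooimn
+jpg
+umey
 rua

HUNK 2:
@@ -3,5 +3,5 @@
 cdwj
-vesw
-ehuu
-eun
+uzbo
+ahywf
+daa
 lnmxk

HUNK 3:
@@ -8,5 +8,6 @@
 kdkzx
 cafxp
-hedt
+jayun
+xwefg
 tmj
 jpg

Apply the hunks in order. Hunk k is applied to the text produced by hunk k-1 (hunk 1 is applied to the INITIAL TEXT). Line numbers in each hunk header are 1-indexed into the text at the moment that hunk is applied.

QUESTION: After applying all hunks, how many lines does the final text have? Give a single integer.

Answer: 16

Derivation:
Hunk 1: at line 11 remove [ooimn] add [jpg,umey] -> 15 lines: yrcf qou cdwj vesw ehuu eun lnmxk kdkzx cafxp hedt tmj jpg umey rua wmugz
Hunk 2: at line 3 remove [vesw,ehuu,eun] add [uzbo,ahywf,daa] -> 15 lines: yrcf qou cdwj uzbo ahywf daa lnmxk kdkzx cafxp hedt tmj jpg umey rua wmugz
Hunk 3: at line 8 remove [hedt] add [jayun,xwefg] -> 16 lines: yrcf qou cdwj uzbo ahywf daa lnmxk kdkzx cafxp jayun xwefg tmj jpg umey rua wmugz
Final line count: 16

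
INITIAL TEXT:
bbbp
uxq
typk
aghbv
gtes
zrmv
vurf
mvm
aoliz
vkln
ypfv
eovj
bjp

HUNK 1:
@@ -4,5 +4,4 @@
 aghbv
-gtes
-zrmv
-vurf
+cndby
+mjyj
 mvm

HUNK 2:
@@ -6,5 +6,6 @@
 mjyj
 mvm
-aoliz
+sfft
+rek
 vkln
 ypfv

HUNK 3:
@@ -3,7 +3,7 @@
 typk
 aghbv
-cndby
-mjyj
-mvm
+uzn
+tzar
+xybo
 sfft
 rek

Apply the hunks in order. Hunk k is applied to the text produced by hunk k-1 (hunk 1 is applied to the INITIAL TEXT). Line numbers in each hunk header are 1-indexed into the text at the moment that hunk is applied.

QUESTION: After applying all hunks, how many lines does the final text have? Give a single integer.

Answer: 13

Derivation:
Hunk 1: at line 4 remove [gtes,zrmv,vurf] add [cndby,mjyj] -> 12 lines: bbbp uxq typk aghbv cndby mjyj mvm aoliz vkln ypfv eovj bjp
Hunk 2: at line 6 remove [aoliz] add [sfft,rek] -> 13 lines: bbbp uxq typk aghbv cndby mjyj mvm sfft rek vkln ypfv eovj bjp
Hunk 3: at line 3 remove [cndby,mjyj,mvm] add [uzn,tzar,xybo] -> 13 lines: bbbp uxq typk aghbv uzn tzar xybo sfft rek vkln ypfv eovj bjp
Final line count: 13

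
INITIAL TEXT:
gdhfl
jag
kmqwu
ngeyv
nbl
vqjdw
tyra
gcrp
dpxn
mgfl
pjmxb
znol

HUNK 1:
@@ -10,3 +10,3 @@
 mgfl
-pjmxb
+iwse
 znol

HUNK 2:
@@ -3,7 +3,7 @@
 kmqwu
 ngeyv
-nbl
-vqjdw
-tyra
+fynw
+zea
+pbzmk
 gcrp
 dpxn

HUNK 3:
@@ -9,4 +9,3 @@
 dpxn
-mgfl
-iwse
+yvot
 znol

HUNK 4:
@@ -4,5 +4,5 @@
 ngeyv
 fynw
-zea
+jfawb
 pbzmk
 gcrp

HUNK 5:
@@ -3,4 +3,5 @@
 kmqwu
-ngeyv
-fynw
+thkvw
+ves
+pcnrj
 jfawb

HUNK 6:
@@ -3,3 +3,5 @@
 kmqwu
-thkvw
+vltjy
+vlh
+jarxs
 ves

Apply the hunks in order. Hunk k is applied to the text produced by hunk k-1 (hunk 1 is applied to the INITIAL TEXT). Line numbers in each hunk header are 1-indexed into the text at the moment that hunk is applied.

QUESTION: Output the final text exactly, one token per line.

Answer: gdhfl
jag
kmqwu
vltjy
vlh
jarxs
ves
pcnrj
jfawb
pbzmk
gcrp
dpxn
yvot
znol

Derivation:
Hunk 1: at line 10 remove [pjmxb] add [iwse] -> 12 lines: gdhfl jag kmqwu ngeyv nbl vqjdw tyra gcrp dpxn mgfl iwse znol
Hunk 2: at line 3 remove [nbl,vqjdw,tyra] add [fynw,zea,pbzmk] -> 12 lines: gdhfl jag kmqwu ngeyv fynw zea pbzmk gcrp dpxn mgfl iwse znol
Hunk 3: at line 9 remove [mgfl,iwse] add [yvot] -> 11 lines: gdhfl jag kmqwu ngeyv fynw zea pbzmk gcrp dpxn yvot znol
Hunk 4: at line 4 remove [zea] add [jfawb] -> 11 lines: gdhfl jag kmqwu ngeyv fynw jfawb pbzmk gcrp dpxn yvot znol
Hunk 5: at line 3 remove [ngeyv,fynw] add [thkvw,ves,pcnrj] -> 12 lines: gdhfl jag kmqwu thkvw ves pcnrj jfawb pbzmk gcrp dpxn yvot znol
Hunk 6: at line 3 remove [thkvw] add [vltjy,vlh,jarxs] -> 14 lines: gdhfl jag kmqwu vltjy vlh jarxs ves pcnrj jfawb pbzmk gcrp dpxn yvot znol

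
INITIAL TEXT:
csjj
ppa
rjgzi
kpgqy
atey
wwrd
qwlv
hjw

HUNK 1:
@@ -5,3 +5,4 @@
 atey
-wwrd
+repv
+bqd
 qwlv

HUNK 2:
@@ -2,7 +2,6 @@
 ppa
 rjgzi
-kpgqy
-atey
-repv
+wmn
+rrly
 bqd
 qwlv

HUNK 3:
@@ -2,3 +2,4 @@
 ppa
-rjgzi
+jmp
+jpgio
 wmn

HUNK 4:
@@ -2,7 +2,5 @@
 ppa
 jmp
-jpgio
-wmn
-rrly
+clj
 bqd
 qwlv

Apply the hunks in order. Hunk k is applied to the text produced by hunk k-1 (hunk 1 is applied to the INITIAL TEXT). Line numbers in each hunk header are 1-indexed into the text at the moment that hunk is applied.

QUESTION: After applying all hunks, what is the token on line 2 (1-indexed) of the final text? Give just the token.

Answer: ppa

Derivation:
Hunk 1: at line 5 remove [wwrd] add [repv,bqd] -> 9 lines: csjj ppa rjgzi kpgqy atey repv bqd qwlv hjw
Hunk 2: at line 2 remove [kpgqy,atey,repv] add [wmn,rrly] -> 8 lines: csjj ppa rjgzi wmn rrly bqd qwlv hjw
Hunk 3: at line 2 remove [rjgzi] add [jmp,jpgio] -> 9 lines: csjj ppa jmp jpgio wmn rrly bqd qwlv hjw
Hunk 4: at line 2 remove [jpgio,wmn,rrly] add [clj] -> 7 lines: csjj ppa jmp clj bqd qwlv hjw
Final line 2: ppa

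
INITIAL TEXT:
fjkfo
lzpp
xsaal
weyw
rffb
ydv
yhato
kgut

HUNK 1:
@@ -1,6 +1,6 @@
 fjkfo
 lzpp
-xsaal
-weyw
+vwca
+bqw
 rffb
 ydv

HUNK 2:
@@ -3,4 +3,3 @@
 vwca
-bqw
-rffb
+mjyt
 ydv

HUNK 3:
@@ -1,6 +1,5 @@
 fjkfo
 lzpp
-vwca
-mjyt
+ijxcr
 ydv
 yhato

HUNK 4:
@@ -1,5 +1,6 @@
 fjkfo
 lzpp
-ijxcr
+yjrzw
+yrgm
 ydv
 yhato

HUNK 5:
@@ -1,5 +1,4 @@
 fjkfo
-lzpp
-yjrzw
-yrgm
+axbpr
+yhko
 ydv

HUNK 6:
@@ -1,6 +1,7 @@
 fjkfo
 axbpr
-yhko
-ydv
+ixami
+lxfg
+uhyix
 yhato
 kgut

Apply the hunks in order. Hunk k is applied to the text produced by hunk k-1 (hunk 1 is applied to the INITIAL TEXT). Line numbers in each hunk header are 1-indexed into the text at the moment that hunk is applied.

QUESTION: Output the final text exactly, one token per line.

Hunk 1: at line 1 remove [xsaal,weyw] add [vwca,bqw] -> 8 lines: fjkfo lzpp vwca bqw rffb ydv yhato kgut
Hunk 2: at line 3 remove [bqw,rffb] add [mjyt] -> 7 lines: fjkfo lzpp vwca mjyt ydv yhato kgut
Hunk 3: at line 1 remove [vwca,mjyt] add [ijxcr] -> 6 lines: fjkfo lzpp ijxcr ydv yhato kgut
Hunk 4: at line 1 remove [ijxcr] add [yjrzw,yrgm] -> 7 lines: fjkfo lzpp yjrzw yrgm ydv yhato kgut
Hunk 5: at line 1 remove [lzpp,yjrzw,yrgm] add [axbpr,yhko] -> 6 lines: fjkfo axbpr yhko ydv yhato kgut
Hunk 6: at line 1 remove [yhko,ydv] add [ixami,lxfg,uhyix] -> 7 lines: fjkfo axbpr ixami lxfg uhyix yhato kgut

Answer: fjkfo
axbpr
ixami
lxfg
uhyix
yhato
kgut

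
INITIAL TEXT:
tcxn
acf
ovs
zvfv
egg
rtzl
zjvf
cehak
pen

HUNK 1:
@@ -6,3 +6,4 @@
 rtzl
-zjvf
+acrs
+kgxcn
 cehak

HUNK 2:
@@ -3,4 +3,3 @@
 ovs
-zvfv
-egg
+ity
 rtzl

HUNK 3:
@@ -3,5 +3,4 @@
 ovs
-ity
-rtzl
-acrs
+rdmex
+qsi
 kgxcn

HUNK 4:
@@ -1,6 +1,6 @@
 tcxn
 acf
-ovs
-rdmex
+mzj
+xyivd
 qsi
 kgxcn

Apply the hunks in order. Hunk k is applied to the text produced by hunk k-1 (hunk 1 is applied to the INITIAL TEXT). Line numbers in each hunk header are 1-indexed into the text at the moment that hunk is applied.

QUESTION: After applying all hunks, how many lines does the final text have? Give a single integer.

Hunk 1: at line 6 remove [zjvf] add [acrs,kgxcn] -> 10 lines: tcxn acf ovs zvfv egg rtzl acrs kgxcn cehak pen
Hunk 2: at line 3 remove [zvfv,egg] add [ity] -> 9 lines: tcxn acf ovs ity rtzl acrs kgxcn cehak pen
Hunk 3: at line 3 remove [ity,rtzl,acrs] add [rdmex,qsi] -> 8 lines: tcxn acf ovs rdmex qsi kgxcn cehak pen
Hunk 4: at line 1 remove [ovs,rdmex] add [mzj,xyivd] -> 8 lines: tcxn acf mzj xyivd qsi kgxcn cehak pen
Final line count: 8

Answer: 8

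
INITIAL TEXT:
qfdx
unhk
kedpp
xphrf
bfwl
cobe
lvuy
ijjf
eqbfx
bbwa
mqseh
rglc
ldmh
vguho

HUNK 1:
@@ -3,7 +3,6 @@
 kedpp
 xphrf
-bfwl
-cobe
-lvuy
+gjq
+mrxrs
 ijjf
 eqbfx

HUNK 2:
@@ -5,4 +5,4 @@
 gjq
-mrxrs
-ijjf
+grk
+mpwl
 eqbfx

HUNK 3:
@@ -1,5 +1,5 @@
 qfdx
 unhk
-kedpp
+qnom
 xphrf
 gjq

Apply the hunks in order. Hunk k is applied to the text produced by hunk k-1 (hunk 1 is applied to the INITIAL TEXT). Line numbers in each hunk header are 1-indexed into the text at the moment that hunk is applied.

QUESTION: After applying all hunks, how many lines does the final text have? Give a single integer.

Answer: 13

Derivation:
Hunk 1: at line 3 remove [bfwl,cobe,lvuy] add [gjq,mrxrs] -> 13 lines: qfdx unhk kedpp xphrf gjq mrxrs ijjf eqbfx bbwa mqseh rglc ldmh vguho
Hunk 2: at line 5 remove [mrxrs,ijjf] add [grk,mpwl] -> 13 lines: qfdx unhk kedpp xphrf gjq grk mpwl eqbfx bbwa mqseh rglc ldmh vguho
Hunk 3: at line 1 remove [kedpp] add [qnom] -> 13 lines: qfdx unhk qnom xphrf gjq grk mpwl eqbfx bbwa mqseh rglc ldmh vguho
Final line count: 13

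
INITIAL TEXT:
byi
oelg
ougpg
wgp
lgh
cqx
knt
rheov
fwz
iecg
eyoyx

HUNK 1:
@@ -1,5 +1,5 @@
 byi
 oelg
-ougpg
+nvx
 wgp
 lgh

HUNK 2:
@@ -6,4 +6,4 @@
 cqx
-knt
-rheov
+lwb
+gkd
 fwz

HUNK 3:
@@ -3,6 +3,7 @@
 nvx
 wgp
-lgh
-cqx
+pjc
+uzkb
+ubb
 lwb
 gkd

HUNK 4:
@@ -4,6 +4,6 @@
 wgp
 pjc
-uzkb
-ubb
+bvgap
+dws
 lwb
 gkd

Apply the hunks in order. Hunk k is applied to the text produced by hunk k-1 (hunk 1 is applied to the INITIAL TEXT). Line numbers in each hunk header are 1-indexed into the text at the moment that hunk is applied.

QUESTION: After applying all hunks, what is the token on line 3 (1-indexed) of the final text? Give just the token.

Answer: nvx

Derivation:
Hunk 1: at line 1 remove [ougpg] add [nvx] -> 11 lines: byi oelg nvx wgp lgh cqx knt rheov fwz iecg eyoyx
Hunk 2: at line 6 remove [knt,rheov] add [lwb,gkd] -> 11 lines: byi oelg nvx wgp lgh cqx lwb gkd fwz iecg eyoyx
Hunk 3: at line 3 remove [lgh,cqx] add [pjc,uzkb,ubb] -> 12 lines: byi oelg nvx wgp pjc uzkb ubb lwb gkd fwz iecg eyoyx
Hunk 4: at line 4 remove [uzkb,ubb] add [bvgap,dws] -> 12 lines: byi oelg nvx wgp pjc bvgap dws lwb gkd fwz iecg eyoyx
Final line 3: nvx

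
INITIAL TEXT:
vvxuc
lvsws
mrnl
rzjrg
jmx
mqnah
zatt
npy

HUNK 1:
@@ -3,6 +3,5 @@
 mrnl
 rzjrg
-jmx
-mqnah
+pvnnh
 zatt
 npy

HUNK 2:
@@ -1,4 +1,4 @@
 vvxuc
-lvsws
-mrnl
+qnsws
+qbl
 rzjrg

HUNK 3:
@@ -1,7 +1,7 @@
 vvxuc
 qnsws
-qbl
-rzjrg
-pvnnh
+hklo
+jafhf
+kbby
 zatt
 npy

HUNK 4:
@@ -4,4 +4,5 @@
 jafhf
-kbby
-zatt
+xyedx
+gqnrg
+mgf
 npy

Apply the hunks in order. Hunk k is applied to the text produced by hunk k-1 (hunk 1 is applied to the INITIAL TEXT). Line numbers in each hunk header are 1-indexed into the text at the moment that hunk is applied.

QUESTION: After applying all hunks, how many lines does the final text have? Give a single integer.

Hunk 1: at line 3 remove [jmx,mqnah] add [pvnnh] -> 7 lines: vvxuc lvsws mrnl rzjrg pvnnh zatt npy
Hunk 2: at line 1 remove [lvsws,mrnl] add [qnsws,qbl] -> 7 lines: vvxuc qnsws qbl rzjrg pvnnh zatt npy
Hunk 3: at line 1 remove [qbl,rzjrg,pvnnh] add [hklo,jafhf,kbby] -> 7 lines: vvxuc qnsws hklo jafhf kbby zatt npy
Hunk 4: at line 4 remove [kbby,zatt] add [xyedx,gqnrg,mgf] -> 8 lines: vvxuc qnsws hklo jafhf xyedx gqnrg mgf npy
Final line count: 8

Answer: 8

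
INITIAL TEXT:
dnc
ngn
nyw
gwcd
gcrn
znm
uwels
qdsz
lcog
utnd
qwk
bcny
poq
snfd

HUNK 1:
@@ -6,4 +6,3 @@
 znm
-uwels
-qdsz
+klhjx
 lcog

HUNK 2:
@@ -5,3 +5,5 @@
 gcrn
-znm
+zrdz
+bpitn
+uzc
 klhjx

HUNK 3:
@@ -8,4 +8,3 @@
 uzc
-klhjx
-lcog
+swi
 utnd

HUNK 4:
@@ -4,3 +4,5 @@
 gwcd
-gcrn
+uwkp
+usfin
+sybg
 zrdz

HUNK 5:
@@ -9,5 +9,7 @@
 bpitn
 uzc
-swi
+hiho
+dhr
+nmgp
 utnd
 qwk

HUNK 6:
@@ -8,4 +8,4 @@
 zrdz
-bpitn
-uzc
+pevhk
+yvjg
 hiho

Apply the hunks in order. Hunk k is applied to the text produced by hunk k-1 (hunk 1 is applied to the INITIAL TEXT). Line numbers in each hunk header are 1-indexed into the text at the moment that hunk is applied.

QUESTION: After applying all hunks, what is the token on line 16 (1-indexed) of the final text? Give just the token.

Answer: bcny

Derivation:
Hunk 1: at line 6 remove [uwels,qdsz] add [klhjx] -> 13 lines: dnc ngn nyw gwcd gcrn znm klhjx lcog utnd qwk bcny poq snfd
Hunk 2: at line 5 remove [znm] add [zrdz,bpitn,uzc] -> 15 lines: dnc ngn nyw gwcd gcrn zrdz bpitn uzc klhjx lcog utnd qwk bcny poq snfd
Hunk 3: at line 8 remove [klhjx,lcog] add [swi] -> 14 lines: dnc ngn nyw gwcd gcrn zrdz bpitn uzc swi utnd qwk bcny poq snfd
Hunk 4: at line 4 remove [gcrn] add [uwkp,usfin,sybg] -> 16 lines: dnc ngn nyw gwcd uwkp usfin sybg zrdz bpitn uzc swi utnd qwk bcny poq snfd
Hunk 5: at line 9 remove [swi] add [hiho,dhr,nmgp] -> 18 lines: dnc ngn nyw gwcd uwkp usfin sybg zrdz bpitn uzc hiho dhr nmgp utnd qwk bcny poq snfd
Hunk 6: at line 8 remove [bpitn,uzc] add [pevhk,yvjg] -> 18 lines: dnc ngn nyw gwcd uwkp usfin sybg zrdz pevhk yvjg hiho dhr nmgp utnd qwk bcny poq snfd
Final line 16: bcny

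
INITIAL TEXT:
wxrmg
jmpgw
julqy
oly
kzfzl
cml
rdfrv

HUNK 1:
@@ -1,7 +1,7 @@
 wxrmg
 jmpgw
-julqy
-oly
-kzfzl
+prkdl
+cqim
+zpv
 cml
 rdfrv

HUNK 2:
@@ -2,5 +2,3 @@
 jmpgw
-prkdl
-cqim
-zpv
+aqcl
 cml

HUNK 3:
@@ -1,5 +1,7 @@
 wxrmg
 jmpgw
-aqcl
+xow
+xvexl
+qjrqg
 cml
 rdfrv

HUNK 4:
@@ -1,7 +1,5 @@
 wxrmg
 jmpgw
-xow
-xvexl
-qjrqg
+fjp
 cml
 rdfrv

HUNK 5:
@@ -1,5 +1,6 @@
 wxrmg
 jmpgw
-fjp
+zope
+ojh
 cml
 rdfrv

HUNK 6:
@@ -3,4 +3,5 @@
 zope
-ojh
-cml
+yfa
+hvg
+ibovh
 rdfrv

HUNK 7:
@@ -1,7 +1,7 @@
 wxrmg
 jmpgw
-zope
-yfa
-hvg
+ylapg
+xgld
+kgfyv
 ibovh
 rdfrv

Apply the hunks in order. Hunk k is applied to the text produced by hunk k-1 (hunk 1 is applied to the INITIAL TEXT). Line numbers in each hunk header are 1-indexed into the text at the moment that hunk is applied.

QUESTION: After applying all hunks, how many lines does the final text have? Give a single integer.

Hunk 1: at line 1 remove [julqy,oly,kzfzl] add [prkdl,cqim,zpv] -> 7 lines: wxrmg jmpgw prkdl cqim zpv cml rdfrv
Hunk 2: at line 2 remove [prkdl,cqim,zpv] add [aqcl] -> 5 lines: wxrmg jmpgw aqcl cml rdfrv
Hunk 3: at line 1 remove [aqcl] add [xow,xvexl,qjrqg] -> 7 lines: wxrmg jmpgw xow xvexl qjrqg cml rdfrv
Hunk 4: at line 1 remove [xow,xvexl,qjrqg] add [fjp] -> 5 lines: wxrmg jmpgw fjp cml rdfrv
Hunk 5: at line 1 remove [fjp] add [zope,ojh] -> 6 lines: wxrmg jmpgw zope ojh cml rdfrv
Hunk 6: at line 3 remove [ojh,cml] add [yfa,hvg,ibovh] -> 7 lines: wxrmg jmpgw zope yfa hvg ibovh rdfrv
Hunk 7: at line 1 remove [zope,yfa,hvg] add [ylapg,xgld,kgfyv] -> 7 lines: wxrmg jmpgw ylapg xgld kgfyv ibovh rdfrv
Final line count: 7

Answer: 7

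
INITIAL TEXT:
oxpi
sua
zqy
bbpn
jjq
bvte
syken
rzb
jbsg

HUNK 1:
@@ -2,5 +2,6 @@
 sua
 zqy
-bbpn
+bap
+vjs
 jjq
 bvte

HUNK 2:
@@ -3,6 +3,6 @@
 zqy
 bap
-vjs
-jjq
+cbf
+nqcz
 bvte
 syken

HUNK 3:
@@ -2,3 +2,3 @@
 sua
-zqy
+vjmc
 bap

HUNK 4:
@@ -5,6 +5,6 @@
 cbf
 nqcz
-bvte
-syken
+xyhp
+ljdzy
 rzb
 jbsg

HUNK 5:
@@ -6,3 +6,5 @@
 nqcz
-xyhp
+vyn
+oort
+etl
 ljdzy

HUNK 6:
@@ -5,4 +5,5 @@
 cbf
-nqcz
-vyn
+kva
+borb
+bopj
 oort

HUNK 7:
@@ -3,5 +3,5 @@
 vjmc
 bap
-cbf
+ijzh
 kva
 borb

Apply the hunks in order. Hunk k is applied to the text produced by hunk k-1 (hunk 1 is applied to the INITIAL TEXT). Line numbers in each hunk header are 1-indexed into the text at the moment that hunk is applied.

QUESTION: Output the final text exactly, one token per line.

Answer: oxpi
sua
vjmc
bap
ijzh
kva
borb
bopj
oort
etl
ljdzy
rzb
jbsg

Derivation:
Hunk 1: at line 2 remove [bbpn] add [bap,vjs] -> 10 lines: oxpi sua zqy bap vjs jjq bvte syken rzb jbsg
Hunk 2: at line 3 remove [vjs,jjq] add [cbf,nqcz] -> 10 lines: oxpi sua zqy bap cbf nqcz bvte syken rzb jbsg
Hunk 3: at line 2 remove [zqy] add [vjmc] -> 10 lines: oxpi sua vjmc bap cbf nqcz bvte syken rzb jbsg
Hunk 4: at line 5 remove [bvte,syken] add [xyhp,ljdzy] -> 10 lines: oxpi sua vjmc bap cbf nqcz xyhp ljdzy rzb jbsg
Hunk 5: at line 6 remove [xyhp] add [vyn,oort,etl] -> 12 lines: oxpi sua vjmc bap cbf nqcz vyn oort etl ljdzy rzb jbsg
Hunk 6: at line 5 remove [nqcz,vyn] add [kva,borb,bopj] -> 13 lines: oxpi sua vjmc bap cbf kva borb bopj oort etl ljdzy rzb jbsg
Hunk 7: at line 3 remove [cbf] add [ijzh] -> 13 lines: oxpi sua vjmc bap ijzh kva borb bopj oort etl ljdzy rzb jbsg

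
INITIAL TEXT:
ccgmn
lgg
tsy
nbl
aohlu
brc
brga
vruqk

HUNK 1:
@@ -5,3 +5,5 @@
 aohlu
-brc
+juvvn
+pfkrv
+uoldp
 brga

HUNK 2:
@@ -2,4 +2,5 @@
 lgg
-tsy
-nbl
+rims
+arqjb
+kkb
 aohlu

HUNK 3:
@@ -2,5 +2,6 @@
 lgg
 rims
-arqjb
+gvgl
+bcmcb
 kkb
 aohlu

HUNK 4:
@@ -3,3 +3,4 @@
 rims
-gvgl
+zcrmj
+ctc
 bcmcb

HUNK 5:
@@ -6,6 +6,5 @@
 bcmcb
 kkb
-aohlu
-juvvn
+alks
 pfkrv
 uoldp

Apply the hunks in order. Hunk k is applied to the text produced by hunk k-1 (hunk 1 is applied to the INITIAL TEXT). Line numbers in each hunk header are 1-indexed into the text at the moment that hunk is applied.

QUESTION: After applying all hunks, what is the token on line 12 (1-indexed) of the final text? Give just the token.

Answer: vruqk

Derivation:
Hunk 1: at line 5 remove [brc] add [juvvn,pfkrv,uoldp] -> 10 lines: ccgmn lgg tsy nbl aohlu juvvn pfkrv uoldp brga vruqk
Hunk 2: at line 2 remove [tsy,nbl] add [rims,arqjb,kkb] -> 11 lines: ccgmn lgg rims arqjb kkb aohlu juvvn pfkrv uoldp brga vruqk
Hunk 3: at line 2 remove [arqjb] add [gvgl,bcmcb] -> 12 lines: ccgmn lgg rims gvgl bcmcb kkb aohlu juvvn pfkrv uoldp brga vruqk
Hunk 4: at line 3 remove [gvgl] add [zcrmj,ctc] -> 13 lines: ccgmn lgg rims zcrmj ctc bcmcb kkb aohlu juvvn pfkrv uoldp brga vruqk
Hunk 5: at line 6 remove [aohlu,juvvn] add [alks] -> 12 lines: ccgmn lgg rims zcrmj ctc bcmcb kkb alks pfkrv uoldp brga vruqk
Final line 12: vruqk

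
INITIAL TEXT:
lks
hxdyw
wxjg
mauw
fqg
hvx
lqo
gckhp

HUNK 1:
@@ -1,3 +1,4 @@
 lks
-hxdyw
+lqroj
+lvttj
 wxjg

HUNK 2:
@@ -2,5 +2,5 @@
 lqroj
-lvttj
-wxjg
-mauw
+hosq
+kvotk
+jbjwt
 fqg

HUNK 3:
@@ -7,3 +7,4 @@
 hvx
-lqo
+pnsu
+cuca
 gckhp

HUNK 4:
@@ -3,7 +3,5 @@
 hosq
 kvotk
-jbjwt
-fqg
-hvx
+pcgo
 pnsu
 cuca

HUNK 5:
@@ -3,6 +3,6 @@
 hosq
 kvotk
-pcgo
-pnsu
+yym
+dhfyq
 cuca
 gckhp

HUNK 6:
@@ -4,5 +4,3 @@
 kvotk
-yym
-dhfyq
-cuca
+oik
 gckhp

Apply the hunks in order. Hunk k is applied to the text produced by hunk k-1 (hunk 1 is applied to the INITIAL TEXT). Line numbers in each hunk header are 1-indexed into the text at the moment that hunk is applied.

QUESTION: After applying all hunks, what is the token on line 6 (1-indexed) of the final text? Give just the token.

Answer: gckhp

Derivation:
Hunk 1: at line 1 remove [hxdyw] add [lqroj,lvttj] -> 9 lines: lks lqroj lvttj wxjg mauw fqg hvx lqo gckhp
Hunk 2: at line 2 remove [lvttj,wxjg,mauw] add [hosq,kvotk,jbjwt] -> 9 lines: lks lqroj hosq kvotk jbjwt fqg hvx lqo gckhp
Hunk 3: at line 7 remove [lqo] add [pnsu,cuca] -> 10 lines: lks lqroj hosq kvotk jbjwt fqg hvx pnsu cuca gckhp
Hunk 4: at line 3 remove [jbjwt,fqg,hvx] add [pcgo] -> 8 lines: lks lqroj hosq kvotk pcgo pnsu cuca gckhp
Hunk 5: at line 3 remove [pcgo,pnsu] add [yym,dhfyq] -> 8 lines: lks lqroj hosq kvotk yym dhfyq cuca gckhp
Hunk 6: at line 4 remove [yym,dhfyq,cuca] add [oik] -> 6 lines: lks lqroj hosq kvotk oik gckhp
Final line 6: gckhp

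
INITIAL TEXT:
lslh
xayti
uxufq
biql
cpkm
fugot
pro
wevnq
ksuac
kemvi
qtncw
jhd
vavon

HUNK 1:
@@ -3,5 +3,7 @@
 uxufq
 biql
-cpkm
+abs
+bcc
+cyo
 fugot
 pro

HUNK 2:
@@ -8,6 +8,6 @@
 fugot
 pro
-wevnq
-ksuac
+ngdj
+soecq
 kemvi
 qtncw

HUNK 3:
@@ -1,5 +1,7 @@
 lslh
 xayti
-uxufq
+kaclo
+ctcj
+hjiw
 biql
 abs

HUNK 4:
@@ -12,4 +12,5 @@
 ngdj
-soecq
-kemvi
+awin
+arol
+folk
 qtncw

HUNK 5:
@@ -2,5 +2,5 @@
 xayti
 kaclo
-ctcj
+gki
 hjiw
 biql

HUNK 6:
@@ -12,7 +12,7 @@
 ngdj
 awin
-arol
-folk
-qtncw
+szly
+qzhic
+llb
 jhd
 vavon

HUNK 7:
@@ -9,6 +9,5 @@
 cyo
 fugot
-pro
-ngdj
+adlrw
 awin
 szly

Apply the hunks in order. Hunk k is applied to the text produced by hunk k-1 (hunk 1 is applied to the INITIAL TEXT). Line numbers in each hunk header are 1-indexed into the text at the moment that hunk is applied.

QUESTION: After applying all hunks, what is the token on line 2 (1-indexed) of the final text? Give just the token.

Answer: xayti

Derivation:
Hunk 1: at line 3 remove [cpkm] add [abs,bcc,cyo] -> 15 lines: lslh xayti uxufq biql abs bcc cyo fugot pro wevnq ksuac kemvi qtncw jhd vavon
Hunk 2: at line 8 remove [wevnq,ksuac] add [ngdj,soecq] -> 15 lines: lslh xayti uxufq biql abs bcc cyo fugot pro ngdj soecq kemvi qtncw jhd vavon
Hunk 3: at line 1 remove [uxufq] add [kaclo,ctcj,hjiw] -> 17 lines: lslh xayti kaclo ctcj hjiw biql abs bcc cyo fugot pro ngdj soecq kemvi qtncw jhd vavon
Hunk 4: at line 12 remove [soecq,kemvi] add [awin,arol,folk] -> 18 lines: lslh xayti kaclo ctcj hjiw biql abs bcc cyo fugot pro ngdj awin arol folk qtncw jhd vavon
Hunk 5: at line 2 remove [ctcj] add [gki] -> 18 lines: lslh xayti kaclo gki hjiw biql abs bcc cyo fugot pro ngdj awin arol folk qtncw jhd vavon
Hunk 6: at line 12 remove [arol,folk,qtncw] add [szly,qzhic,llb] -> 18 lines: lslh xayti kaclo gki hjiw biql abs bcc cyo fugot pro ngdj awin szly qzhic llb jhd vavon
Hunk 7: at line 9 remove [pro,ngdj] add [adlrw] -> 17 lines: lslh xayti kaclo gki hjiw biql abs bcc cyo fugot adlrw awin szly qzhic llb jhd vavon
Final line 2: xayti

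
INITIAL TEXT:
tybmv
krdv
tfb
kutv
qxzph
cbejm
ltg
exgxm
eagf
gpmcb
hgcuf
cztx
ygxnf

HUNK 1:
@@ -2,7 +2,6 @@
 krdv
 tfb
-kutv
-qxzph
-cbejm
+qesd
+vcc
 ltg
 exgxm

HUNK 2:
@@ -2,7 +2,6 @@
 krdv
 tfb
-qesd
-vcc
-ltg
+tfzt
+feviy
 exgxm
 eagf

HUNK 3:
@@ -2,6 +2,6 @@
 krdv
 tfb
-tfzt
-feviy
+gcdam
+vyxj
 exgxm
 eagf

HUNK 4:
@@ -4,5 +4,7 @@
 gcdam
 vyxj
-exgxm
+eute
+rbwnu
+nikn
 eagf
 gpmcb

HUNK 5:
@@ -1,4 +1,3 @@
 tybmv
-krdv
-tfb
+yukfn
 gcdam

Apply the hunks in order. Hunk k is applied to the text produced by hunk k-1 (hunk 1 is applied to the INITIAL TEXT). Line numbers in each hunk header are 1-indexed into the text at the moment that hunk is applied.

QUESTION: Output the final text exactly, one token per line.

Hunk 1: at line 2 remove [kutv,qxzph,cbejm] add [qesd,vcc] -> 12 lines: tybmv krdv tfb qesd vcc ltg exgxm eagf gpmcb hgcuf cztx ygxnf
Hunk 2: at line 2 remove [qesd,vcc,ltg] add [tfzt,feviy] -> 11 lines: tybmv krdv tfb tfzt feviy exgxm eagf gpmcb hgcuf cztx ygxnf
Hunk 3: at line 2 remove [tfzt,feviy] add [gcdam,vyxj] -> 11 lines: tybmv krdv tfb gcdam vyxj exgxm eagf gpmcb hgcuf cztx ygxnf
Hunk 4: at line 4 remove [exgxm] add [eute,rbwnu,nikn] -> 13 lines: tybmv krdv tfb gcdam vyxj eute rbwnu nikn eagf gpmcb hgcuf cztx ygxnf
Hunk 5: at line 1 remove [krdv,tfb] add [yukfn] -> 12 lines: tybmv yukfn gcdam vyxj eute rbwnu nikn eagf gpmcb hgcuf cztx ygxnf

Answer: tybmv
yukfn
gcdam
vyxj
eute
rbwnu
nikn
eagf
gpmcb
hgcuf
cztx
ygxnf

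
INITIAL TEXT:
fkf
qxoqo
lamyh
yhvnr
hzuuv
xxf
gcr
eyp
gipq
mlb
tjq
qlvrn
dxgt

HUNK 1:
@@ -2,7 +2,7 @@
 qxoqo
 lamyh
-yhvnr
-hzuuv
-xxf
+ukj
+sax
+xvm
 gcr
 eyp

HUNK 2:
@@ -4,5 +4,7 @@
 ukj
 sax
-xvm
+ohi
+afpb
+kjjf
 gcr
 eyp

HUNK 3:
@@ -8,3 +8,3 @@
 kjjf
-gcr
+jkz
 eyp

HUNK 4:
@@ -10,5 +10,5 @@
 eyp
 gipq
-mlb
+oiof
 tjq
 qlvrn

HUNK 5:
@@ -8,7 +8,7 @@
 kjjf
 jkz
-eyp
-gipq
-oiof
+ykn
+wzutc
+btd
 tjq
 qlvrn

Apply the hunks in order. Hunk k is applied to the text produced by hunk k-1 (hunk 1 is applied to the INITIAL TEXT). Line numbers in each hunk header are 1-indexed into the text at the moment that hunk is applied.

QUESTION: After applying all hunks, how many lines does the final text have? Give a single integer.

Hunk 1: at line 2 remove [yhvnr,hzuuv,xxf] add [ukj,sax,xvm] -> 13 lines: fkf qxoqo lamyh ukj sax xvm gcr eyp gipq mlb tjq qlvrn dxgt
Hunk 2: at line 4 remove [xvm] add [ohi,afpb,kjjf] -> 15 lines: fkf qxoqo lamyh ukj sax ohi afpb kjjf gcr eyp gipq mlb tjq qlvrn dxgt
Hunk 3: at line 8 remove [gcr] add [jkz] -> 15 lines: fkf qxoqo lamyh ukj sax ohi afpb kjjf jkz eyp gipq mlb tjq qlvrn dxgt
Hunk 4: at line 10 remove [mlb] add [oiof] -> 15 lines: fkf qxoqo lamyh ukj sax ohi afpb kjjf jkz eyp gipq oiof tjq qlvrn dxgt
Hunk 5: at line 8 remove [eyp,gipq,oiof] add [ykn,wzutc,btd] -> 15 lines: fkf qxoqo lamyh ukj sax ohi afpb kjjf jkz ykn wzutc btd tjq qlvrn dxgt
Final line count: 15

Answer: 15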